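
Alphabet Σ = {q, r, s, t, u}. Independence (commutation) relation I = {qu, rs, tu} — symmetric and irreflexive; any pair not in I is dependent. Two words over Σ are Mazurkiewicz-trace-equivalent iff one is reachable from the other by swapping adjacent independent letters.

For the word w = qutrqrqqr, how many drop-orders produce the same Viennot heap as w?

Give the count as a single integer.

3

0(q) covers ∅
1(u) covers ∅
2(t) covers 0:q
3(r) covers 1:u, 2:t
4(q) covers 3:r
5(r) covers 4:q
6(q) covers 5:r
7(q) covers 6:q
8(r) covers 7:q
floor of heap: 0:q, 1:u
completions by unplaced set U, small U first (add the entries for U minus each lowest piece of U):
  |U|=1: {8}:1
  |U|=2: {7,8}:1
  |U|=3: {6,7,8}:1
  |U|=4: {5,6,7,8}:1
  |U|=5: {4,5,6,7,8}:1
  |U|=6: {3,4,5,6,7,8}:1
  |U|=7: {1,3,4,5,6,7,8}:1  {2,3,4,5,6,7,8}:1
  start at 0(q): 2
  start at 1(u): 1
sum over floor = 3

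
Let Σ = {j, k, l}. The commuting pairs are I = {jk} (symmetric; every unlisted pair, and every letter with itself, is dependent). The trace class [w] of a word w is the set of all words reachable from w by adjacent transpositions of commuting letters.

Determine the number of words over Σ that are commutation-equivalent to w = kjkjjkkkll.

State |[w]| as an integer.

56

drop 0:k onto floor
drop 1:j onto floor
drop 2:k onto {0:k}
drop 3:j onto {1:j}
drop 4:j onto {3:j}
drop 5:k onto {2:k}
drop 6:k onto {5:k}
drop 7:k onto {6:k}
drop 8:l onto {4:j, 7:k}
drop 9:l onto {8:l}
ground layer = {0:k, 1:j}
drop-orders for the pieces not yet dropped (sum over which currently-grounded one goes next):
  1 to go: {9} 1
  2 to go: {8,9} 1
  3 to go: {4,8,9} 1  {7,8,9} 1
  4 to go: {3,4,8,9} 1  {4,7,8,9} 2  {6,7,8,9} 1
  5 to go: {1,3,4,8,9} 1  {3,4,7,8,9} 3  {4,6,7,8,9} 3  {5,6,7,8,9} 1
  6 to go: {1,3,4,7,8,9} 4  {2,5,6,7,8,9} 1  {3,4,6,7,8,9} 6  {4,5,6,7,8,9} 4
  7 to go: {0,2,5,6,7,8,9} 1  {1,3,4,6,7,8,9} 10  {2,4,5,6,7,8,9} 5  {3,4,5,6,7,8,9} 10
  8 to go: {0,2,4,5,6,7,8,9} 6  {1,3,4,5,6,7,8,9} 20  {2,3,4,5,6,7,8,9} 15
  if 0:k drops first: 35 orders
  if 1:j drops first: 21 orders
heap linearizations: 56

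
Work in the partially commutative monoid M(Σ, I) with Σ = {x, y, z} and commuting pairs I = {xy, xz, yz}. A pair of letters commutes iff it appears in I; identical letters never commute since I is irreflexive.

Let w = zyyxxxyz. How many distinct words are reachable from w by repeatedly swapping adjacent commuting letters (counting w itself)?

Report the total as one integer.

560

#0=z has no predecessor
#1=y has no predecessor
#2=y depends on [1:y]
#3=x has no predecessor
#4=x depends on [3:x]
#5=x depends on [4:x]
#6=y depends on [2:y]
#7=z depends on [0:z]
sources: [0:z, 1:y, 3:x]
N(rest) = Σ N(rest − s) over sources s of rest; N(one piece) = 1:
  size 1 → [5]=1  [6]=1  [7]=1
  size 2 → [0,7]=1  [2,6]=1  [4,5]=1  [5,6]=2  [5,7]=2  [6,7]=2
  size 3 → [0,5,7]=3  [0,6,7]=3  [1,2,6]=1  [2,5,6]=3  [2,6,7]=3  [3,4,5]=1  [4,5,6]=3  [4,5,7]=3  [5,6,7]=6
  size 4 → [0,2,6,7]=6  [0,4,5,7]=6  [0,5,6,7]=12  [1,2,5,6]=4  [1,2,6,7]=4  [2,4,5,6]=6  [2,5,6,7]=12  [3,4,5,6]=4  [3,4,5,7]=4  [4,5,6,7]=12
  size 5 → [0,1,2,6,7]=10  [0,2,5,6,7]=30  [0,3,4,5,7]=10  [0,4,5,6,7]=30  [1,2,4,5,6]=10  [1,2,5,6,7]=20  [2,3,4,5,6]=10  [2,4,5,6,7]=30  [3,4,5,6,7]=20
  size 6 → [0,1,2,5,6,7]=60  [0,2,4,5,6,7]=90  [0,3,4,5,6,7]=60  [1,2,3,4,5,6]=20  [1,2,4,5,6,7]=60  [2,3,4,5,6,7]=60
  first=0(z) contributes 140
  first=1(y) contributes 210
  first=3(x) contributes 210
|[w]| = 560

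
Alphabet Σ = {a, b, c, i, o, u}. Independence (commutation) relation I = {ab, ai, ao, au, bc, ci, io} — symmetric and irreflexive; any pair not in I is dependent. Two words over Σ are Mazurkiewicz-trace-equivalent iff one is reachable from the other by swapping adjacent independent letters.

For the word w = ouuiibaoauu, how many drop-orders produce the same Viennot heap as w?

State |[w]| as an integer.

piece 0:o — minimal
piece 1:u rests on {0:o}
piece 2:u rests on {1:u}
piece 3:i rests on {2:u}
piece 4:i rests on {3:i}
piece 5:b rests on {4:i}
piece 6:a — minimal
piece 7:o rests on {5:b}
piece 8:a rests on {6:a}
piece 9:u rests on {7:o}
piece 10:u rests on {9:u}
minimal pieces: {0:o, 6:a}
ways to finish when only these pieces remain (= sum over removing one remaining piece with nothing left below it):
  1 left: {8}→1  {10}→1
  2 left: {6,8}→1  {8,10}→2  {9,10}→1
  3 left: {6,8,10}→3  {7,9,10}→1  {8,9,10}→3
  4 left: {5,7,9,10}→1  {6,8,9,10}→6  {7,8,9,10}→4
  5 left: {4,5,7,9,10}→1  {5,7,8,9,10}→5  {6,7,8,9,10}→10
  6 left: {3,4,5,7,9,10}→1  {4,5,7,8,9,10}→6  {5,6,7,8,9,10}→15
  7 left: {2,3,4,5,7,9,10}→1  {3,4,5,7,8,9,10}→7  {4,5,6,7,8,9,10}→21
  8 left: {1,2,3,4,5,7,9,10}→1  {2,3,4,5,7,8,9,10}→8  {3,4,5,6,7,8,9,10}→28
  9 left: {0,1,2,3,4,5,7,9,10}→1  {1,2,3,4,5,7,8,9,10}→9  {2,3,4,5,6,7,8,9,10}→36
  placing 0:o first → 45 extensions
  placing 6:a first → 10 extensions
total linear extensions = 55

55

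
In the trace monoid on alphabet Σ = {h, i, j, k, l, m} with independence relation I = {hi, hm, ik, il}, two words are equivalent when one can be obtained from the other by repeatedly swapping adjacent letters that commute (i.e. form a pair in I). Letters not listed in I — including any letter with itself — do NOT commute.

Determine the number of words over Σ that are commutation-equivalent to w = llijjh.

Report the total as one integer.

0(l) covers ∅
1(l) covers 0:l
2(i) covers ∅
3(j) covers 1:l, 2:i
4(j) covers 3:j
5(h) covers 4:j
floor of heap: 0:l, 2:i
completions by unplaced set U, small U first (add the entries for U minus each lowest piece of U):
  |U|=1: {5}:1
  |U|=2: {4,5}:1
  |U|=3: {3,4,5}:1
  |U|=4: {1,3,4,5}:1  {2,3,4,5}:1
  start at 0(l): 2
  start at 2(i): 1
sum over floor = 3

3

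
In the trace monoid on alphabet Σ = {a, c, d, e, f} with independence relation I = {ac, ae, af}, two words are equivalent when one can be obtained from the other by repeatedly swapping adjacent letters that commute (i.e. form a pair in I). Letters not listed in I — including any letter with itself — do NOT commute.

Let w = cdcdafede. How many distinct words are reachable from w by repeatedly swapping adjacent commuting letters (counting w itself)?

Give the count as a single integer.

3

#0=c has no predecessor
#1=d depends on [0:c]
#2=c depends on [1:d]
#3=d depends on [2:c]
#4=a depends on [3:d]
#5=f depends on [3:d]
#6=e depends on [5:f]
#7=d depends on [4:a, 6:e]
#8=e depends on [7:d]
sources: [0:c]
N(rest) = Σ N(rest − s) over sources s of rest; N(one piece) = 1:
  size 1 → [8]=1
  size 2 → [7,8]=1
  size 3 → [4,7,8]=1  [6,7,8]=1
  size 4 → [4,6,7,8]=2  [5,6,7,8]=1
  size 5 → [4,5,6,7,8]=3
  size 6 → [3,4,5,6,7,8]=3
  size 7 → [2,3,4,5,6,7,8]=3
  first=0(c) contributes 3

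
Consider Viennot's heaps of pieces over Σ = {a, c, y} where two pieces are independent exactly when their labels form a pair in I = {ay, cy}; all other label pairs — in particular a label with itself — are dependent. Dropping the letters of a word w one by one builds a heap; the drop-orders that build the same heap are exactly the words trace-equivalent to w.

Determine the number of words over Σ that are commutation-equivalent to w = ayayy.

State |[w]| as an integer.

10

drop 0:a onto floor
drop 1:y onto floor
drop 2:a onto {0:a}
drop 3:y onto {1:y}
drop 4:y onto {3:y}
ground layer = {0:a, 1:y}
drop-orders for the pieces not yet dropped (sum over which currently-grounded one goes next):
  1 to go: {2} 1  {4} 1
  2 to go: {0,2} 1  {2,4} 2  {3,4} 1
  3 to go: {0,2,4} 3  {1,3,4} 1  {2,3,4} 3
  if 0:a drops first: 4 orders
  if 1:y drops first: 6 orders
heap linearizations: 10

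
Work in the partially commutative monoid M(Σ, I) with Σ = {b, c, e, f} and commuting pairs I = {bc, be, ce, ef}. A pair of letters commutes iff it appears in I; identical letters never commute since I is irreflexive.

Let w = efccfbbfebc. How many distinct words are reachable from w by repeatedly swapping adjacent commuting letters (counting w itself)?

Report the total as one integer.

110

#0=e has no predecessor
#1=f has no predecessor
#2=c depends on [1:f]
#3=c depends on [2:c]
#4=f depends on [3:c]
#5=b depends on [4:f]
#6=b depends on [5:b]
#7=f depends on [6:b]
#8=e depends on [0:e]
#9=b depends on [7:f]
#10=c depends on [7:f]
sources: [0:e, 1:f]
N(rest) = Σ N(rest − s) over sources s of rest; N(one piece) = 1:
  size 1 → [8]=1  [9]=1  [10]=1
  size 2 → [0,8]=1  [8,9]=2  [8,10]=2  [9,10]=2
  size 3 → [0,8,9]=3  [0,8,10]=3  [7,9,10]=2  [8,9,10]=6
  size 4 → [0,8,9,10]=12  [6,7,9,10]=2  [7,8,9,10]=8
  size 5 → [0,7,8,9,10]=20  [5,6,7,9,10]=2  [6,7,8,9,10]=10
  size 6 → [0,6,7,8,9,10]=30  [4,5,6,7,9,10]=2  [5,6,7,8,9,10]=12
  size 7 → [0,5,6,7,8,9,10]=42  [3,4,5,6,7,9,10]=2  [4,5,6,7,8,9,10]=14
  size 8 → [0,4,5,6,7,8,9,10]=56  [2,3,4,5,6,7,9,10]=2  [3,4,5,6,7,8,9,10]=16
  size 9 → [0,3,4,5,6,7,8,9,10]=72  [1,2,3,4,5,6,7,9,10]=2  [2,3,4,5,6,7,8,9,10]=18
  first=0(e) contributes 20
  first=1(f) contributes 90
|[w]| = 110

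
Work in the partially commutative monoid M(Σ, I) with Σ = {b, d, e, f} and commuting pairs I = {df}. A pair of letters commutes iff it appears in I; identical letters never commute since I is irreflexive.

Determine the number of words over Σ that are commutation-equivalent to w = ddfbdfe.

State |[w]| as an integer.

6

0(d) covers ∅
1(d) covers 0:d
2(f) covers ∅
3(b) covers 1:d, 2:f
4(d) covers 3:b
5(f) covers 3:b
6(e) covers 4:d, 5:f
floor of heap: 0:d, 2:f
completions by unplaced set U, small U first (add the entries for U minus each lowest piece of U):
  |U|=1: {6}:1
  |U|=2: {4,6}:1  {5,6}:1
  |U|=3: {4,5,6}:2
  |U|=4: {3,4,5,6}:2
  |U|=5: {1,3,4,5,6}:2  {2,3,4,5,6}:2
  start at 0(d): 4
  start at 2(f): 2
sum over floor = 6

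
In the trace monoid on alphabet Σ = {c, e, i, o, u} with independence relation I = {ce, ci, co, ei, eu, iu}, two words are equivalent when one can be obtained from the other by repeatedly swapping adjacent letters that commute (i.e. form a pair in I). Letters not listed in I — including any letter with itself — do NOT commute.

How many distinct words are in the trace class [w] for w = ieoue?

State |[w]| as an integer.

4

drop 0:i onto floor
drop 1:e onto floor
drop 2:o onto {0:i, 1:e}
drop 3:u onto {2:o}
drop 4:e onto {2:o}
ground layer = {0:i, 1:e}
drop-orders for the pieces not yet dropped (sum over which currently-grounded one goes next):
  1 to go: {3} 1  {4} 1
  2 to go: {3,4} 2
  3 to go: {2,3,4} 2
  if 0:i drops first: 2 orders
  if 1:e drops first: 2 orders
heap linearizations: 4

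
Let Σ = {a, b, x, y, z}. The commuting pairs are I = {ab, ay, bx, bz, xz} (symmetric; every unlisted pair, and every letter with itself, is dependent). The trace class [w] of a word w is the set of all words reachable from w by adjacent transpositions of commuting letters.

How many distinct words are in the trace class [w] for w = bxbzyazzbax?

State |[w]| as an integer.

172

0(b) covers ∅
1(x) covers ∅
2(b) covers 0:b
3(z) covers ∅
4(y) covers 1:x, 2:b, 3:z
5(a) covers 1:x, 3:z
6(z) covers 4:y, 5:a
7(z) covers 6:z
8(b) covers 4:y
9(a) covers 7:z
10(x) covers 9:a
floor of heap: 0:b, 1:x, 3:z
completions by unplaced set U, small U first (add the entries for U minus each lowest piece of U):
  |U|=1: {8}:1  {10}:1
  |U|=2: {8,10}:2  {9,10}:1
  |U|=3: {7,9,10}:1  {8,9,10}:3
  |U|=4: {6,7,9,10}:1  {7,8,9,10}:4
  |U|=5: {5,6,7,9,10}:1  {6,7,8,9,10}:5
  |U|=6: {4,6,7,8,9,10}:5  {5,6,7,8,9,10}:6
  |U|=7: {2,4,6,7,8,9,10}:5  {4,5,6,7,8,9,10}:11
  |U|=8: {0,2,4,6,7,8,9,10}:5  {1,4,5,6,7,8,9,10}:11  {2,4,5,6,7,8,9,10}:16  {3,4,5,6,7,8,9,10}:11
  |U|=9: {0,2,4,5,6,7,8,9,10}:21  {1,2,4,5,6,7,8,9,10}:27  {1,3,4,5,6,7,8,9,10}:22  {2,3,4,5,6,7,8,9,10}:27
  start at 0(b): 76
  start at 1(x): 48
  start at 3(z): 48
sum over floor = 172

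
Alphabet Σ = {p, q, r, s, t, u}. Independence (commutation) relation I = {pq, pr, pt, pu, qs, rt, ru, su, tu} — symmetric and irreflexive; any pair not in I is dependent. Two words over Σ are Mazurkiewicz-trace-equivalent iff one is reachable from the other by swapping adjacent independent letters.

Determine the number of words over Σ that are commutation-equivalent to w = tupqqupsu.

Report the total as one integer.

#0=t has no predecessor
#1=u has no predecessor
#2=p has no predecessor
#3=q depends on [0:t, 1:u]
#4=q depends on [3:q]
#5=u depends on [4:q]
#6=p depends on [2:p]
#7=s depends on [0:t, 6:p]
#8=u depends on [5:u]
sources: [0:t, 1:u, 2:p]
N(rest) = Σ N(rest − s) over sources s of rest; N(one piece) = 1:
  size 1 → [7]=1  [8]=1
  size 2 → [5,8]=1  [6,7]=1  [7,8]=2
  size 3 → [2,6,7]=1  [4,5,8]=1  [5,7,8]=3  [6,7,8]=3
  size 4 → [2,6,7,8]=4  [3,4,5,8]=1  [4,5,7,8]=4  [5,6,7,8]=6
  size 5 → [1,3,4,5,8]=1  [2,5,6,7,8]=10  [3,4,5,7,8]=5  [4,5,6,7,8]=10
  size 6 → [0,3,4,5,7,8]=5  [1,3,4,5,7,8]=6  [2,4,5,6,7,8]=20  [3,4,5,6,7,8]=15
  size 7 → [0,1,3,4,5,7,8]=11  [0,3,4,5,6,7,8]=20  [1,3,4,5,6,7,8]=21  [2,3,4,5,6,7,8]=35
  first=0(t) contributes 56
  first=1(u) contributes 55
  first=2(p) contributes 52
|[w]| = 163

163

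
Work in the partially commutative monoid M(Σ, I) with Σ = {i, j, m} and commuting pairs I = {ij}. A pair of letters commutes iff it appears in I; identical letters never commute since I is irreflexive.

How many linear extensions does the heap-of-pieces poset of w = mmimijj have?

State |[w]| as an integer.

drop 0:m onto floor
drop 1:m onto {0:m}
drop 2:i onto {1:m}
drop 3:m onto {2:i}
drop 4:i onto {3:m}
drop 5:j onto {3:m}
drop 6:j onto {5:j}
ground layer = {0:m}
drop-orders for the pieces not yet dropped (sum over which currently-grounded one goes next):
  1 to go: {4} 1  {6} 1
  2 to go: {4,6} 2  {5,6} 1
  3 to go: {4,5,6} 3
  4 to go: {3,4,5,6} 3
  5 to go: {2,3,4,5,6} 3
  if 0:m drops first: 3 orders

3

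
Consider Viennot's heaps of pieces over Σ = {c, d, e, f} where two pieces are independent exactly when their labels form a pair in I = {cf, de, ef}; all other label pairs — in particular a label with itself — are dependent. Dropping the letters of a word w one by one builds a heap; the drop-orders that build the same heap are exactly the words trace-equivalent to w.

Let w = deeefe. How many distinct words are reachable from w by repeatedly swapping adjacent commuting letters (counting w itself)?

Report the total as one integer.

drop 0:d onto floor
drop 1:e onto floor
drop 2:e onto {1:e}
drop 3:e onto {2:e}
drop 4:f onto {0:d}
drop 5:e onto {3:e}
ground layer = {0:d, 1:e}
drop-orders for the pieces not yet dropped (sum over which currently-grounded one goes next):
  1 to go: {4} 1  {5} 1
  2 to go: {0,4} 1  {3,5} 1  {4,5} 2
  3 to go: {0,4,5} 3  {2,3,5} 1  {3,4,5} 3
  4 to go: {0,3,4,5} 6  {1,2,3,5} 1  {2,3,4,5} 4
  if 0:d drops first: 5 orders
  if 1:e drops first: 10 orders
heap linearizations: 15

15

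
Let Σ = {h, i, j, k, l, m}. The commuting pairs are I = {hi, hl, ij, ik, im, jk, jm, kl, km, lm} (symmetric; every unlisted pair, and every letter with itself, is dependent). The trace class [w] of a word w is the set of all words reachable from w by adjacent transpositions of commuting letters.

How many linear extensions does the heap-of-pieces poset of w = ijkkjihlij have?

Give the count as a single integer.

#0=i has no predecessor
#1=j has no predecessor
#2=k has no predecessor
#3=k depends on [2:k]
#4=j depends on [1:j]
#5=i depends on [0:i]
#6=h depends on [3:k, 4:j]
#7=l depends on [4:j, 5:i]
#8=i depends on [7:l]
#9=j depends on [6:h, 7:l]
sources: [0:i, 1:j, 2:k]
N(rest) = Σ N(rest − s) over sources s of rest; N(one piece) = 1:
  size 1 → [8]=1  [9]=1
  size 2 → [6,9]=1  [8,9]=2
  size 3 → [3,6,9]=1  [6,8,9]=3  [7,8,9]=2
  size 4 → [2,3,6,9]=1  [3,6,8,9]=4  [5,7,8,9]=2  [6,7,8,9]=5
  size 5 → [0,5,7,8,9]=2  [2,3,6,8,9]=5  [3,6,7,8,9]=9  [4,6,7,8,9]=5  [5,6,7,8,9]=7
  size 6 → [0,5,6,7,8,9]=9  [1,4,6,7,8,9]=5  [2,3,6,7,8,9]=14  [3,4,6,7,8,9]=14  [3,5,6,7,8,9]=16  [4,5,6,7,8,9]=12
  size 7 → [0,3,5,6,7,8,9]=25  [0,4,5,6,7,8,9]=21  [1,3,4,6,7,8,9]=19  [1,4,5,6,7,8,9]=17  [2,3,4,6,7,8,9]=28  [2,3,5,6,7,8,9]=30  [3,4,5,6,7,8,9]=42
  size 8 → [0,1,4,5,6,7,8,9]=38  [0,2,3,5,6,7,8,9]=55  [0,3,4,5,6,7,8,9]=88  [1,2,3,4,6,7,8,9]=47  [1,3,4,5,6,7,8,9]=78  [2,3,4,5,6,7,8,9]=100
  first=0(i) contributes 225
  first=1(j) contributes 243
  first=2(k) contributes 204
|[w]| = 672

672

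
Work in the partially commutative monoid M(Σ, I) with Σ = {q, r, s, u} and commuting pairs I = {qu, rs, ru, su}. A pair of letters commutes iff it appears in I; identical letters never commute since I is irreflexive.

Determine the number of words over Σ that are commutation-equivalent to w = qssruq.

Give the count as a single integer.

18

drop 0:q onto floor
drop 1:s onto {0:q}
drop 2:s onto {1:s}
drop 3:r onto {0:q}
drop 4:u onto floor
drop 5:q onto {2:s, 3:r}
ground layer = {0:q, 4:u}
drop-orders for the pieces not yet dropped (sum over which currently-grounded one goes next):
  1 to go: {4} 1  {5} 1
  2 to go: {2,5} 1  {3,5} 1  {4,5} 2
  3 to go: {1,2,5} 1  {2,3,5} 2  {2,4,5} 3  {3,4,5} 3
  4 to go: {1,2,3,5} 3  {1,2,4,5} 4  {2,3,4,5} 8
  if 0:q drops first: 15 orders
  if 4:u drops first: 3 orders
heap linearizations: 18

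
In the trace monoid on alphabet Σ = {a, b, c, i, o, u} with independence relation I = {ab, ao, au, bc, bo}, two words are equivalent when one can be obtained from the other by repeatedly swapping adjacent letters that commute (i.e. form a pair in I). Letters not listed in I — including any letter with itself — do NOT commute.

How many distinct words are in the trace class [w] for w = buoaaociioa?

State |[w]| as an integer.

drop 0:b onto floor
drop 1:u onto {0:b}
drop 2:o onto {1:u}
drop 3:a onto floor
drop 4:a onto {3:a}
drop 5:o onto {2:o}
drop 6:c onto {4:a, 5:o}
drop 7:i onto {6:c}
drop 8:i onto {7:i}
drop 9:o onto {8:i}
drop 10:a onto {8:i}
ground layer = {0:b, 3:a}
drop-orders for the pieces not yet dropped (sum over which currently-grounded one goes next):
  1 to go: {9} 1  {10} 1
  2 to go: {9,10} 2
  3 to go: {8,9,10} 2
  4 to go: {7,8,9,10} 2
  5 to go: {6,7,8,9,10} 2
  6 to go: {4,6,7,8,9,10} 2  {5,6,7,8,9,10} 2
  7 to go: {2,5,6,7,8,9,10} 2  {3,4,6,7,8,9,10} 2  {4,5,6,7,8,9,10} 4
  8 to go: {1,2,5,6,7,8,9,10} 2  {2,4,5,6,7,8,9,10} 6  {3,4,5,6,7,8,9,10} 6
  9 to go: {0,1,2,5,6,7,8,9,10} 2  {1,2,4,5,6,7,8,9,10} 8  {2,3,4,5,6,7,8,9,10} 12
  if 0:b drops first: 20 orders
  if 3:a drops first: 10 orders
heap linearizations: 30

30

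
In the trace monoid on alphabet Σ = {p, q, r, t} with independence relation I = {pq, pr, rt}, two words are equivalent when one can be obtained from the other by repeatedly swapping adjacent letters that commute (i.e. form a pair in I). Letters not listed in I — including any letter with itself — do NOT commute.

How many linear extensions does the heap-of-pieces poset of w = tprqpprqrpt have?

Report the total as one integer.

301

0(t) covers ∅
1(p) covers 0:t
2(r) covers ∅
3(q) covers 0:t, 2:r
4(p) covers 1:p
5(p) covers 4:p
6(r) covers 3:q
7(q) covers 6:r
8(r) covers 7:q
9(p) covers 5:p
10(t) covers 7:q, 9:p
floor of heap: 0:t, 2:r
completions by unplaced set U, small U first (add the entries for U minus each lowest piece of U):
  |U|=1: {8}:1  {10}:1
  |U|=2: {8,10}:2  {9,10}:1
  |U|=3: {5,9,10}:1  {7,8,10}:2  {8,9,10}:3
  |U|=4: {4,5,9,10}:1  {5,8,9,10}:4  {6,7,8,10}:2  {7,8,9,10}:5
  |U|=5: {1,4,5,9,10}:1  {3,6,7,8,10}:2  {4,5,8,9,10}:5  {5,7,8,9,10}:9  {6,7,8,9,10}:7
  |U|=6: {1,4,5,8,9,10}:6  {2,3,6,7,8,10}:2  {3,6,7,8,9,10}:9  {4,5,7,8,9,10}:14  {5,6,7,8,9,10}:16
  |U|=7: {1,4,5,7,8,9,10}:20  {2,3,6,7,8,9,10}:11  {3,5,6,7,8,9,10}:25  {4,5,6,7,8,9,10}:30
  |U|=8: {1,4,5,6,7,8,9,10}:50  {2,3,5,6,7,8,9,10}:36  {3,4,5,6,7,8,9,10}:55
  |U|=9: {1,3,4,5,6,7,8,9,10}:105  {2,3,4,5,6,7,8,9,10}:91
  start at 0(t): 196
  start at 2(r): 105
sum over floor = 301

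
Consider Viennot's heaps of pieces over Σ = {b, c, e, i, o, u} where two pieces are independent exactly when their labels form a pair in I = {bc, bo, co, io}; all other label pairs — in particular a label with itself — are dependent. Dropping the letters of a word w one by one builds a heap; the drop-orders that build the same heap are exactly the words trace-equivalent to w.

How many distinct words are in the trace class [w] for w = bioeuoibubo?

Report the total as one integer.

18

#0=b has no predecessor
#1=i depends on [0:b]
#2=o has no predecessor
#3=e depends on [1:i, 2:o]
#4=u depends on [3:e]
#5=o depends on [4:u]
#6=i depends on [4:u]
#7=b depends on [6:i]
#8=u depends on [5:o, 7:b]
#9=b depends on [8:u]
#10=o depends on [8:u]
sources: [0:b, 2:o]
N(rest) = Σ N(rest − s) over sources s of rest; N(one piece) = 1:
  size 1 → [9]=1  [10]=1
  size 2 → [9,10]=2
  size 3 → [8,9,10]=2
  size 4 → [5,8,9,10]=2  [7,8,9,10]=2
  size 5 → [5,7,8,9,10]=4  [6,7,8,9,10]=2
  size 6 → [5,6,7,8,9,10]=6
  size 7 → [4,5,6,7,8,9,10]=6
  size 8 → [3,4,5,6,7,8,9,10]=6
  size 9 → [1,3,4,5,6,7,8,9,10]=6  [2,3,4,5,6,7,8,9,10]=6
  first=0(b) contributes 12
  first=2(o) contributes 6
|[w]| = 18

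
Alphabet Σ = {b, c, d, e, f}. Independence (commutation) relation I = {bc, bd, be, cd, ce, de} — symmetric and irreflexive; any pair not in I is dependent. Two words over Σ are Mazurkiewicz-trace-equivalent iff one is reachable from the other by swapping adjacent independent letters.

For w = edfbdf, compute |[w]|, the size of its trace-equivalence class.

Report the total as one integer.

drop 0:e onto floor
drop 1:d onto floor
drop 2:f onto {0:e, 1:d}
drop 3:b onto {2:f}
drop 4:d onto {2:f}
drop 5:f onto {3:b, 4:d}
ground layer = {0:e, 1:d}
drop-orders for the pieces not yet dropped (sum over which currently-grounded one goes next):
  1 to go: {5} 1
  2 to go: {3,5} 1  {4,5} 1
  3 to go: {3,4,5} 2
  4 to go: {2,3,4,5} 2
  if 0:e drops first: 2 orders
  if 1:d drops first: 2 orders
heap linearizations: 4

4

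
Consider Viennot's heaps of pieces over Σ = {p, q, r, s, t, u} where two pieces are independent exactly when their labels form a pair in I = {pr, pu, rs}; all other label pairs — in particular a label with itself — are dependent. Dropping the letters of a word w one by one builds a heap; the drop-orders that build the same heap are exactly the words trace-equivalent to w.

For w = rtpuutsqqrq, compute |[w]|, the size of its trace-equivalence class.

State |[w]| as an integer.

3

0(r) covers ∅
1(t) covers 0:r
2(p) covers 1:t
3(u) covers 1:t
4(u) covers 3:u
5(t) covers 2:p, 4:u
6(s) covers 5:t
7(q) covers 6:s
8(q) covers 7:q
9(r) covers 8:q
10(q) covers 9:r
floor of heap: 0:r
completions by unplaced set U, small U first (add the entries for U minus each lowest piece of U):
  |U|=1: {10}:1
  |U|=2: {9,10}:1
  |U|=3: {8,9,10}:1
  |U|=4: {7,8,9,10}:1
  |U|=5: {6,7,8,9,10}:1
  |U|=6: {5,6,7,8,9,10}:1
  |U|=7: {2,5,6,7,8,9,10}:1  {4,5,6,7,8,9,10}:1
  |U|=8: {2,4,5,6,7,8,9,10}:2  {3,4,5,6,7,8,9,10}:1
  |U|=9: {2,3,4,5,6,7,8,9,10}:3
  start at 0(r): 3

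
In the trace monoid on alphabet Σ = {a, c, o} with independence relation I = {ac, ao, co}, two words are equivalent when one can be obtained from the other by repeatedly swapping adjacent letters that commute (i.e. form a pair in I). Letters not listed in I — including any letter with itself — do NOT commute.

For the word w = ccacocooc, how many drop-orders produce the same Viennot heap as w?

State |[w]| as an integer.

504

0(c) covers ∅
1(c) covers 0:c
2(a) covers ∅
3(c) covers 1:c
4(o) covers ∅
5(c) covers 3:c
6(o) covers 4:o
7(o) covers 6:o
8(c) covers 5:c
floor of heap: 0:c, 2:a, 4:o
completions by unplaced set U, small U first (add the entries for U minus each lowest piece of U):
  |U|=1: {2}:1  {7}:1  {8}:1
  |U|=2: {2,7}:2  {2,8}:2  {5,8}:1  {6,7}:1  {7,8}:2
  |U|=3: {2,5,8}:3  {2,6,7}:3  {2,7,8}:6  {3,5,8}:1  {4,6,7}:1  {5,7,8}:3  {6,7,8}:3
  |U|=4: {1,3,5,8}:1  {2,3,5,8}:4  {2,4,6,7}:4  {2,5,7,8}:12  {2,6,7,8}:12  {3,5,7,8}:4  {4,6,7,8}:4  {5,6,7,8}:6
  |U|=5: {0,1,3,5,8}:1  {1,2,3,5,8}:5  {1,3,5,7,8}:5  {2,3,5,7,8}:20  {2,4,6,7,8}:20  {2,5,6,7,8}:30  {3,5,6,7,8}:10  {4,5,6,7,8}:10
  |U|=6: {0,1,2,3,5,8}:6  {0,1,3,5,7,8}:6  {1,2,3,5,7,8}:30  {1,3,5,6,7,8}:15  {2,3,5,6,7,8}:60  {2,4,5,6,7,8}:60  {3,4,5,6,7,8}:20
  |U|=7: {0,1,2,3,5,7,8}:42  {0,1,3,5,6,7,8}:21  {1,2,3,5,6,7,8}:105  {1,3,4,5,6,7,8}:35  {2,3,4,5,6,7,8}:140
  start at 0(c): 280
  start at 2(a): 56
  start at 4(o): 168
sum over floor = 504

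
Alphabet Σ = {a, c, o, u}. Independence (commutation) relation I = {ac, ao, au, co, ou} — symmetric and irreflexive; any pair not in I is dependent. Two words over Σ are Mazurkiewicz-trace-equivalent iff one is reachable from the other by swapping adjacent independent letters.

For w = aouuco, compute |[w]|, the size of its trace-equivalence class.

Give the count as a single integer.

60

#0=a has no predecessor
#1=o has no predecessor
#2=u has no predecessor
#3=u depends on [2:u]
#4=c depends on [3:u]
#5=o depends on [1:o]
sources: [0:a, 1:o, 2:u]
N(rest) = Σ N(rest − s) over sources s of rest; N(one piece) = 1:
  size 1 → [0]=1  [4]=1  [5]=1
  size 2 → [0,4]=2  [0,5]=2  [1,5]=1  [3,4]=1  [4,5]=2
  size 3 → [0,1,5]=3  [0,3,4]=3  [0,4,5]=6  [1,4,5]=3  [2,3,4]=1  [3,4,5]=3
  size 4 → [0,1,4,5]=12  [0,2,3,4]=4  [0,3,4,5]=12  [1,3,4,5]=6  [2,3,4,5]=4
  first=0(a) contributes 10
  first=1(o) contributes 20
  first=2(u) contributes 30
|[w]| = 60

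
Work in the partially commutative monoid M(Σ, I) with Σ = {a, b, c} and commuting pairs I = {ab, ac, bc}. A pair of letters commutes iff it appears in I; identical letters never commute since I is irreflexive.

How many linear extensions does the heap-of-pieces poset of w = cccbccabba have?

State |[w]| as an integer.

2520

piece 0:c — minimal
piece 1:c rests on {0:c}
piece 2:c rests on {1:c}
piece 3:b — minimal
piece 4:c rests on {2:c}
piece 5:c rests on {4:c}
piece 6:a — minimal
piece 7:b rests on {3:b}
piece 8:b rests on {7:b}
piece 9:a rests on {6:a}
minimal pieces: {0:c, 3:b, 6:a}
ways to finish when only these pieces remain (= sum over removing one remaining piece with nothing left below it):
  1 left: {5}→1  {8}→1  {9}→1
  2 left: {4,5}→1  {5,8}→2  {5,9}→2  {6,9}→1  {7,8}→1  {8,9}→2
  3 left: {2,4,5}→1  {3,7,8}→1  {4,5,8}→3  {4,5,9}→3  {5,6,9}→3  {5,7,8}→3  {5,8,9}→6  {6,8,9}→3  {7,8,9}→3
  4 left: {1,2,4,5}→1  {2,4,5,8}→4  {2,4,5,9}→4  {3,5,7,8}→4  {3,7,8,9}→4  {4,5,6,9}→6  {4,5,7,8}→6  {4,5,8,9}→12  {5,6,8,9}→12  {5,7,8,9}→12  {6,7,8,9}→6
  5 left: {0,1,2,4,5}→1  {1,2,4,5,8}→5  {1,2,4,5,9}→5  {2,4,5,6,9}→10  {2,4,5,7,8}→10  {2,4,5,8,9}→20  {3,4,5,7,8}→10  {3,5,7,8,9}→20  {3,6,7,8,9}→10  {4,5,6,8,9}→30  {4,5,7,8,9}→30  {5,6,7,8,9}→30
  6 left: {0,1,2,4,5,8}→6  {0,1,2,4,5,9}→6  {1,2,4,5,6,9}→15  {1,2,4,5,7,8}→15  {1,2,4,5,8,9}→30  {2,3,4,5,7,8}→20  {2,4,5,6,8,9}→60  {2,4,5,7,8,9}→60  {3,4,5,7,8,9}→60  {3,5,6,7,8,9}→60  {4,5,6,7,8,9}→90
  7 left: {0,1,2,4,5,6,9}→21  {0,1,2,4,5,7,8}→21  {0,1,2,4,5,8,9}→42  {1,2,3,4,5,7,8}→35  {1,2,4,5,6,8,9}→105  {1,2,4,5,7,8,9}→105  {2,3,4,5,7,8,9}→140  {2,4,5,6,7,8,9}→210  {3,4,5,6,7,8,9}→210
  8 left: {0,1,2,3,4,5,7,8}→56  {0,1,2,4,5,6,8,9}→168  {0,1,2,4,5,7,8,9}→168  {1,2,3,4,5,7,8,9}→280  {1,2,4,5,6,7,8,9}→420  {2,3,4,5,6,7,8,9}→560
  placing 0:c first → 1260 extensions
  placing 3:b first → 756 extensions
  placing 6:a first → 504 extensions
total linear extensions = 2520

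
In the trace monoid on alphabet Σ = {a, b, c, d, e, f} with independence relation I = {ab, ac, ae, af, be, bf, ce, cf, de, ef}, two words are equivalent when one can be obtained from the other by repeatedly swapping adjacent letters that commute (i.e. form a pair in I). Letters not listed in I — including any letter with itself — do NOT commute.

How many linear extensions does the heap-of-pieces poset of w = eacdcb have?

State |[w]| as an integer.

12

drop 0:e onto floor
drop 1:a onto floor
drop 2:c onto floor
drop 3:d onto {1:a, 2:c}
drop 4:c onto {3:d}
drop 5:b onto {4:c}
ground layer = {0:e, 1:a, 2:c}
drop-orders for the pieces not yet dropped (sum over which currently-grounded one goes next):
  1 to go: {0} 1  {5} 1
  2 to go: {0,5} 2  {4,5} 1
  3 to go: {0,4,5} 3  {3,4,5} 1
  4 to go: {0,3,4,5} 4  {1,3,4,5} 1  {2,3,4,5} 1
  if 0:e drops first: 2 orders
  if 1:a drops first: 5 orders
  if 2:c drops first: 5 orders
heap linearizations: 12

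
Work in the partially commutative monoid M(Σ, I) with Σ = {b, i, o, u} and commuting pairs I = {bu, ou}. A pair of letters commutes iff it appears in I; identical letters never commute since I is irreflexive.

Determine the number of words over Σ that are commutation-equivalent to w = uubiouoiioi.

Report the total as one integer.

9

0(u) covers ∅
1(u) covers 0:u
2(b) covers ∅
3(i) covers 1:u, 2:b
4(o) covers 3:i
5(u) covers 3:i
6(o) covers 4:o
7(i) covers 5:u, 6:o
8(i) covers 7:i
9(o) covers 8:i
10(i) covers 9:o
floor of heap: 0:u, 2:b
completions by unplaced set U, small U first (add the entries for U minus each lowest piece of U):
  |U|=1: {10}:1
  |U|=2: {9,10}:1
  |U|=3: {8,9,10}:1
  |U|=4: {7,8,9,10}:1
  |U|=5: {5,7,8,9,10}:1  {6,7,8,9,10}:1
  |U|=6: {4,6,7,8,9,10}:1  {5,6,7,8,9,10}:2
  |U|=7: {4,5,6,7,8,9,10}:3
  |U|=8: {3,4,5,6,7,8,9,10}:3
  |U|=9: {1,3,4,5,6,7,8,9,10}:3  {2,3,4,5,6,7,8,9,10}:3
  start at 0(u): 6
  start at 2(b): 3
sum over floor = 9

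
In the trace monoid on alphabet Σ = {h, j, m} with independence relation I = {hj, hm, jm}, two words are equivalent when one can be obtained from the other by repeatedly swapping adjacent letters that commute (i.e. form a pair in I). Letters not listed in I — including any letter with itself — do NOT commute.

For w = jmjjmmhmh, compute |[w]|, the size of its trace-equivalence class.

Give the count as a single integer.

drop 0:j onto floor
drop 1:m onto floor
drop 2:j onto {0:j}
drop 3:j onto {2:j}
drop 4:m onto {1:m}
drop 5:m onto {4:m}
drop 6:h onto floor
drop 7:m onto {5:m}
drop 8:h onto {6:h}
ground layer = {0:j, 1:m, 6:h}
drop-orders for the pieces not yet dropped (sum over which currently-grounded one goes next):
  1 to go: {3} 1  {7} 1  {8} 1
  2 to go: {2,3} 1  {3,7} 2  {3,8} 2  {5,7} 1  {6,8} 1  {7,8} 2
  3 to go: {0,2,3} 1  {2,3,7} 3  {2,3,8} 3  {3,5,7} 3  {3,6,8} 3  {3,7,8} 6  {4,5,7} 1  {5,7,8} 3  {6,7,8} 3
  4 to go: {0,2,3,7} 4  {0,2,3,8} 4  {1,4,5,7} 1  {2,3,5,7} 6  {2,3,6,8} 6  {2,3,7,8} 12  {3,4,5,7} 4  {3,5,7,8} 12  {3,6,7,8} 12  {4,5,7,8} 4  {5,6,7,8} 6
  5 to go: {0,2,3,5,7} 10  {0,2,3,6,8} 10  {0,2,3,7,8} 20  {1,3,4,5,7} 5  {1,4,5,7,8} 5  {2,3,4,5,7} 10  {2,3,5,7,8} 30  {2,3,6,7,8} 30  {3,4,5,7,8} 20  {3,5,6,7,8} 30  {4,5,6,7,8} 10
  6 to go: {0,2,3,4,5,7} 20  {0,2,3,5,7,8} 60  {0,2,3,6,7,8} 60  {1,2,3,4,5,7} 15  {1,3,4,5,7,8} 30  {1,4,5,6,7,8} 15  {2,3,4,5,7,8} 60  {2,3,5,6,7,8} 90  {3,4,5,6,7,8} 60
  7 to go: {0,1,2,3,4,5,7} 35  {0,2,3,4,5,7,8} 140  {0,2,3,5,6,7,8} 210  {1,2,3,4,5,7,8} 105  {1,3,4,5,6,7,8} 105  {2,3,4,5,6,7,8} 210
  if 0:j drops first: 420 orders
  if 1:m drops first: 560 orders
  if 6:h drops first: 280 orders
heap linearizations: 1260

1260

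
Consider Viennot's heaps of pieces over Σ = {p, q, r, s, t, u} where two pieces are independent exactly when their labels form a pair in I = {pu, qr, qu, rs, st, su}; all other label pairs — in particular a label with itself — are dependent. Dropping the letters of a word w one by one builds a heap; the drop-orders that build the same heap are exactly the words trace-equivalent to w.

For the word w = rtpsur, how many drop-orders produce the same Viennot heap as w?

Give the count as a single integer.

5

drop 0:r onto floor
drop 1:t onto {0:r}
drop 2:p onto {1:t}
drop 3:s onto {2:p}
drop 4:u onto {1:t}
drop 5:r onto {2:p, 4:u}
ground layer = {0:r}
drop-orders for the pieces not yet dropped (sum over which currently-grounded one goes next):
  1 to go: {3} 1  {5} 1
  2 to go: {3,5} 2  {4,5} 1
  3 to go: {2,3,5} 2  {3,4,5} 3
  4 to go: {2,3,4,5} 5
  if 0:r drops first: 5 orders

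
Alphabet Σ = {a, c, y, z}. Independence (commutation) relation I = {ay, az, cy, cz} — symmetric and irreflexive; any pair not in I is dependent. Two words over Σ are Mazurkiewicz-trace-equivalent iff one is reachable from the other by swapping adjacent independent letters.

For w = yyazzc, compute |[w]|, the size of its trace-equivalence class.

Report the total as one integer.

15

0(y) covers ∅
1(y) covers 0:y
2(a) covers ∅
3(z) covers 1:y
4(z) covers 3:z
5(c) covers 2:a
floor of heap: 0:y, 2:a
completions by unplaced set U, small U first (add the entries for U minus each lowest piece of U):
  |U|=1: {4}:1  {5}:1
  |U|=2: {2,5}:1  {3,4}:1  {4,5}:2
  |U|=3: {1,3,4}:1  {2,4,5}:3  {3,4,5}:3
  |U|=4: {0,1,3,4}:1  {1,3,4,5}:4  {2,3,4,5}:6
  start at 0(y): 10
  start at 2(a): 5
sum over floor = 15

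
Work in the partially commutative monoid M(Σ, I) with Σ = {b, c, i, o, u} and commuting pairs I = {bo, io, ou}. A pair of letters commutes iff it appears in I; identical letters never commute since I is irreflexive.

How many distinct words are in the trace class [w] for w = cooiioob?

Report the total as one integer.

35

drop 0:c onto floor
drop 1:o onto {0:c}
drop 2:o onto {1:o}
drop 3:i onto {0:c}
drop 4:i onto {3:i}
drop 5:o onto {2:o}
drop 6:o onto {5:o}
drop 7:b onto {4:i}
ground layer = {0:c}
drop-orders for the pieces not yet dropped (sum over which currently-grounded one goes next):
  1 to go: {6} 1  {7} 1
  2 to go: {4,7} 1  {5,6} 1  {6,7} 2
  3 to go: {2,5,6} 1  {3,4,7} 1  {4,6,7} 3  {5,6,7} 3
  4 to go: {1,2,5,6} 1  {2,5,6,7} 4  {3,4,6,7} 4  {4,5,6,7} 6
  5 to go: {1,2,5,6,7} 5  {2,4,5,6,7} 10  {3,4,5,6,7} 10
  6 to go: {1,2,4,5,6,7} 15  {2,3,4,5,6,7} 20
  if 0:c drops first: 35 orders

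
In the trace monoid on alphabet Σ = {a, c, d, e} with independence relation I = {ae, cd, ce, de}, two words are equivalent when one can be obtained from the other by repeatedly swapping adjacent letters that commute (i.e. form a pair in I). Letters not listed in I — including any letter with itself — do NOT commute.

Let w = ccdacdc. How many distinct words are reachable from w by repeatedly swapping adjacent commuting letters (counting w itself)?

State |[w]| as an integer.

9

#0=c has no predecessor
#1=c depends on [0:c]
#2=d has no predecessor
#3=a depends on [1:c, 2:d]
#4=c depends on [3:a]
#5=d depends on [3:a]
#6=c depends on [4:c]
sources: [0:c, 2:d]
N(rest) = Σ N(rest − s) over sources s of rest; N(one piece) = 1:
  size 1 → [5]=1  [6]=1
  size 2 → [4,6]=1  [5,6]=2
  size 3 → [4,5,6]=3
  size 4 → [3,4,5,6]=3
  size 5 → [1,3,4,5,6]=3  [2,3,4,5,6]=3
  first=0(c) contributes 6
  first=2(d) contributes 3
|[w]| = 9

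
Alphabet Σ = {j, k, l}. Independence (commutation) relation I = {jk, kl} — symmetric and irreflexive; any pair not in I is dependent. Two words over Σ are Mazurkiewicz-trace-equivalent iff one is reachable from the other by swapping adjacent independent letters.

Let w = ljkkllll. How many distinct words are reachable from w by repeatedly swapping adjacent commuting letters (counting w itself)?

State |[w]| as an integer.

28

0(l) covers ∅
1(j) covers 0:l
2(k) covers ∅
3(k) covers 2:k
4(l) covers 1:j
5(l) covers 4:l
6(l) covers 5:l
7(l) covers 6:l
floor of heap: 0:l, 2:k
completions by unplaced set U, small U first (add the entries for U minus each lowest piece of U):
  |U|=1: {3}:1  {7}:1
  |U|=2: {2,3}:1  {3,7}:2  {6,7}:1
  |U|=3: {2,3,7}:3  {3,6,7}:3  {5,6,7}:1
  |U|=4: {2,3,6,7}:6  {3,5,6,7}:4  {4,5,6,7}:1
  |U|=5: {1,4,5,6,7}:1  {2,3,5,6,7}:10  {3,4,5,6,7}:5
  |U|=6: {0,1,4,5,6,7}:1  {1,3,4,5,6,7}:6  {2,3,4,5,6,7}:15
  start at 0(l): 21
  start at 2(k): 7
sum over floor = 28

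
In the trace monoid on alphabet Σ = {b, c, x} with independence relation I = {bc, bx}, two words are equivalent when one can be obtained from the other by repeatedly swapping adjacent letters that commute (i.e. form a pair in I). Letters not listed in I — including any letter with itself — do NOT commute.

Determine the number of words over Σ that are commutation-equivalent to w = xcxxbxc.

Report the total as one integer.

7

#0=x has no predecessor
#1=c depends on [0:x]
#2=x depends on [1:c]
#3=x depends on [2:x]
#4=b has no predecessor
#5=x depends on [3:x]
#6=c depends on [5:x]
sources: [0:x, 4:b]
N(rest) = Σ N(rest − s) over sources s of rest; N(one piece) = 1:
  size 1 → [4]=1  [6]=1
  size 2 → [4,6]=2  [5,6]=1
  size 3 → [3,5,6]=1  [4,5,6]=3
  size 4 → [2,3,5,6]=1  [3,4,5,6]=4
  size 5 → [1,2,3,5,6]=1  [2,3,4,5,6]=5
  first=0(x) contributes 6
  first=4(b) contributes 1
|[w]| = 7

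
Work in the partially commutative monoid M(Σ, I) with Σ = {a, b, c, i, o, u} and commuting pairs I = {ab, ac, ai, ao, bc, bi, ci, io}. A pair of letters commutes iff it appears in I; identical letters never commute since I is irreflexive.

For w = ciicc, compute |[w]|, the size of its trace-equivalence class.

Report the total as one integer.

0(c) covers ∅
1(i) covers ∅
2(i) covers 1:i
3(c) covers 0:c
4(c) covers 3:c
floor of heap: 0:c, 1:i
completions by unplaced set U, small U first (add the entries for U minus each lowest piece of U):
  |U|=1: {2}:1  {4}:1
  |U|=2: {1,2}:1  {2,4}:2  {3,4}:1
  |U|=3: {0,3,4}:1  {1,2,4}:3  {2,3,4}:3
  start at 0(c): 6
  start at 1(i): 4
sum over floor = 10

10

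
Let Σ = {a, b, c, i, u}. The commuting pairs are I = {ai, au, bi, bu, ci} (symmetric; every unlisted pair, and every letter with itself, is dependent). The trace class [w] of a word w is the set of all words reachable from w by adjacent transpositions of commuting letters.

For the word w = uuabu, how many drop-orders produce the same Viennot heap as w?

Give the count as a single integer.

piece 0:u — minimal
piece 1:u rests on {0:u}
piece 2:a — minimal
piece 3:b rests on {2:a}
piece 4:u rests on {1:u}
minimal pieces: {0:u, 2:a}
ways to finish when only these pieces remain (= sum over removing one remaining piece with nothing left below it):
  1 left: {3}→1  {4}→1
  2 left: {1,4}→1  {2,3}→1  {3,4}→2
  3 left: {0,1,4}→1  {1,3,4}→3  {2,3,4}→3
  placing 0:u first → 6 extensions
  placing 2:a first → 4 extensions
total linear extensions = 10

10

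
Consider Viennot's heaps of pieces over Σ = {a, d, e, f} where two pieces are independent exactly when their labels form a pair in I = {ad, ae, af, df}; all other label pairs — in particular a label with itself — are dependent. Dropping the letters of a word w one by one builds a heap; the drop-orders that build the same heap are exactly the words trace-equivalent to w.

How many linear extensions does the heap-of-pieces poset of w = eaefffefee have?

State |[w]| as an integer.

10

piece 0:e — minimal
piece 1:a — minimal
piece 2:e rests on {0:e}
piece 3:f rests on {2:e}
piece 4:f rests on {3:f}
piece 5:f rests on {4:f}
piece 6:e rests on {5:f}
piece 7:f rests on {6:e}
piece 8:e rests on {7:f}
piece 9:e rests on {8:e}
minimal pieces: {0:e, 1:a}
ways to finish when only these pieces remain (= sum over removing one remaining piece with nothing left below it):
  1 left: {1}→1  {9}→1
  2 left: {1,9}→2  {8,9}→1
  3 left: {1,8,9}→3  {7,8,9}→1
  4 left: {1,7,8,9}→4  {6,7,8,9}→1
  5 left: {1,6,7,8,9}→5  {5,6,7,8,9}→1
  6 left: {1,5,6,7,8,9}→6  {4,5,6,7,8,9}→1
  7 left: {1,4,5,6,7,8,9}→7  {3,4,5,6,7,8,9}→1
  8 left: {1,3,4,5,6,7,8,9}→8  {2,3,4,5,6,7,8,9}→1
  placing 0:e first → 9 extensions
  placing 1:a first → 1 extensions
total linear extensions = 10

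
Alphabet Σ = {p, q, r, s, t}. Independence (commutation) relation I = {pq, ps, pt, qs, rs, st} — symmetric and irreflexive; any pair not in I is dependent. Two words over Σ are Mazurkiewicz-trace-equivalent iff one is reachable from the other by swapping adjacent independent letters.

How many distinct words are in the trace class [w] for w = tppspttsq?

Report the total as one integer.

#0=t has no predecessor
#1=p has no predecessor
#2=p depends on [1:p]
#3=s has no predecessor
#4=p depends on [2:p]
#5=t depends on [0:t]
#6=t depends on [5:t]
#7=s depends on [3:s]
#8=q depends on [6:t]
sources: [0:t, 1:p, 3:s]
N(rest) = Σ N(rest − s) over sources s of rest; N(one piece) = 1:
  size 1 → [4]=1  [7]=1  [8]=1
  size 2 → [2,4]=1  [3,7]=1  [4,7]=2  [4,8]=2  [6,8]=1  [7,8]=2
  size 3 → [1,2,4]=1  [2,4,7]=3  [2,4,8]=3  [3,4,7]=3  [3,7,8]=3  [4,6,8]=3  [4,7,8]=6  [5,6,8]=1  [6,7,8]=3
  size 4 → [0,5,6,8]=1  [1,2,4,7]=4  [1,2,4,8]=4  [2,3,4,7]=6  [2,4,6,8]=6  [2,4,7,8]=12  [3,4,7,8]=12  [3,6,7,8]=6  [4,5,6,8]=4  [4,6,7,8]=12  [5,6,7,8]=4
  size 5 → [0,4,5,6,8]=5  [0,5,6,7,8]=5  [1,2,3,4,7]=10  [1,2,4,6,8]=10  [1,2,4,7,8]=20  [2,3,4,7,8]=30  [2,4,5,6,8]=10  [2,4,6,7,8]=30  [3,4,6,7,8]=30  [3,5,6,7,8]=10  [4,5,6,7,8]=20
  size 6 → [0,2,4,5,6,8]=15  [0,3,5,6,7,8]=15  [0,4,5,6,7,8]=30  [1,2,3,4,7,8]=60  [1,2,4,5,6,8]=20  [1,2,4,6,7,8]=60  [2,3,4,6,7,8]=90  [2,4,5,6,7,8]=60  [3,4,5,6,7,8]=60
  size 7 → [0,1,2,4,5,6,8]=35  [0,2,4,5,6,7,8]=105  [0,3,4,5,6,7,8]=105  [1,2,3,4,6,7,8]=210  [1,2,4,5,6,7,8]=140  [2,3,4,5,6,7,8]=210
  first=0(t) contributes 560
  first=1(p) contributes 420
  first=3(s) contributes 280
|[w]| = 1260

1260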